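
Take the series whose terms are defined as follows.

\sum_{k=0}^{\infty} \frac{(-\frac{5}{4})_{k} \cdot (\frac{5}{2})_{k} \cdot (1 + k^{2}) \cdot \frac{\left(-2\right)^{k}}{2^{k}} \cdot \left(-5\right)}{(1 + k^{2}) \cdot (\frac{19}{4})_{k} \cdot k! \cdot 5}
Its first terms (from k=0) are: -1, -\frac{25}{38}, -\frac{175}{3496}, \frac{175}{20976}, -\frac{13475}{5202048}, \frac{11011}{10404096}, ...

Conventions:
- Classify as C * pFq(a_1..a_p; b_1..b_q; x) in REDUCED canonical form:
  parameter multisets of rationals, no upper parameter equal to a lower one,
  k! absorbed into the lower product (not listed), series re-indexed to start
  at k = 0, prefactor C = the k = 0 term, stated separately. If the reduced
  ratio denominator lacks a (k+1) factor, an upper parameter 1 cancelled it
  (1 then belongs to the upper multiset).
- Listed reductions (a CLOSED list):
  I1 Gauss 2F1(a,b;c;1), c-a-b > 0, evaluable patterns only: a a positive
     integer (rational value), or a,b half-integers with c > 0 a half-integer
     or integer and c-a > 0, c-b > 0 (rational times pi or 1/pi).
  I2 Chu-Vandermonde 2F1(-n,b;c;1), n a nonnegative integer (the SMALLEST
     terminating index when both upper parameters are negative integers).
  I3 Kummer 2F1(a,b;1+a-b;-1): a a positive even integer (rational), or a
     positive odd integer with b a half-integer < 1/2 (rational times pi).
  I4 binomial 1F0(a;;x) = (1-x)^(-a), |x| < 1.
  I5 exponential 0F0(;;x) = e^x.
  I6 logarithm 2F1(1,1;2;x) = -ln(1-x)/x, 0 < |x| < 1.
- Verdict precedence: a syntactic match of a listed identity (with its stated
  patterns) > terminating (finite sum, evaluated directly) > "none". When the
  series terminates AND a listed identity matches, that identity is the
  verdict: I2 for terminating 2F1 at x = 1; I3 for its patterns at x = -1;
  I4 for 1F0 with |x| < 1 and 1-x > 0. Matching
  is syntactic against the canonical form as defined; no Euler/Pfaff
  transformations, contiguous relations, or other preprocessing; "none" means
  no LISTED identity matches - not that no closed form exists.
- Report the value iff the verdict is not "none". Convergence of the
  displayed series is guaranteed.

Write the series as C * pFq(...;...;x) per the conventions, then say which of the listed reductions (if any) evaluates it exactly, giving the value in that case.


Reduced: x = -1, 2F1, upper = {-\frac{5}{4}, \frac{5}{2}}, lower = {\frac{19}{4}}, C = -1. Verdict: none - at argument -1 the multisets {-\frac{5}{4}, \frac{5}{2}} ; {\frac{19}{4}} match no listed identity.

The tell: x = -1 and the constant factors (C = -1, x = -1) combine into one prefactor.
Step ratio: r(k) = -1 * (k-\frac{5}{4}) (k+\frac{5}{2}) / [(k+\frac{19}{4}) (k+1)] ; factor over Q: parameters, x = -1, and C = -1.


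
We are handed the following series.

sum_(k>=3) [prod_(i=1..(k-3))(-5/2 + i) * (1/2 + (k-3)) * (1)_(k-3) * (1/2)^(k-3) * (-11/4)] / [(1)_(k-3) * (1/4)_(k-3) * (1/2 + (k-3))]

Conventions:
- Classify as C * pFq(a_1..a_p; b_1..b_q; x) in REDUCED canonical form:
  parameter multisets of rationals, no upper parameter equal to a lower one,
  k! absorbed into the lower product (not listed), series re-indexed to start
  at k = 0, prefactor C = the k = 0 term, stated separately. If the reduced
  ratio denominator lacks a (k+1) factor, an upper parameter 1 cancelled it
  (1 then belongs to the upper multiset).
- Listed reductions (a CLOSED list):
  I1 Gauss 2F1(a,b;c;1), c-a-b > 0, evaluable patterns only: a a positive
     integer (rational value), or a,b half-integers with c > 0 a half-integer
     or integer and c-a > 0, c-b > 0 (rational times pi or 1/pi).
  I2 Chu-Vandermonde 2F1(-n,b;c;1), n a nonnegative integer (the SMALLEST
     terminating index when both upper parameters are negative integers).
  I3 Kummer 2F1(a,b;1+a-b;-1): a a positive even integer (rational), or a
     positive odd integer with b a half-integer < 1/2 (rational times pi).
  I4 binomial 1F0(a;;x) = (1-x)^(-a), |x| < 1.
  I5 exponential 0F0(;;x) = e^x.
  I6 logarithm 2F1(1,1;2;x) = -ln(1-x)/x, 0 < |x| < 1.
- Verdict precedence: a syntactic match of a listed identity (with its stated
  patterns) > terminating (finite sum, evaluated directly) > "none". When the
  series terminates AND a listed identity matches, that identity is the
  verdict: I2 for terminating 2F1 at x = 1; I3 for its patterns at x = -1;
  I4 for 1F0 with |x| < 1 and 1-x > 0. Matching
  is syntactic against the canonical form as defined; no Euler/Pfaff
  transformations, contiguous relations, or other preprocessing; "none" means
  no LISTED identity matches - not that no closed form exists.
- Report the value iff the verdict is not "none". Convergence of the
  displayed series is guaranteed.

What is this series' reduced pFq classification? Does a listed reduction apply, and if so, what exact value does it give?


With C = -11/4: the canonical form is 2F1(-3/2, 1; 1/4; 1/2). Verdict: no listed reduction: x = 1/2 and upper {-3/2, 1} fail every I1-I6 pattern.

Key step: t_0 being -11/4, the running product (C = -11/4, x = 1/2) telescopes to a rising factorial.
Adjacent-term ratio: r(k) = (1/2) * (k-3/2) (k+1) / [(k+1/4) (k+1)] ; factor over Q: parameters, x = (1/2), and C = -11/4.


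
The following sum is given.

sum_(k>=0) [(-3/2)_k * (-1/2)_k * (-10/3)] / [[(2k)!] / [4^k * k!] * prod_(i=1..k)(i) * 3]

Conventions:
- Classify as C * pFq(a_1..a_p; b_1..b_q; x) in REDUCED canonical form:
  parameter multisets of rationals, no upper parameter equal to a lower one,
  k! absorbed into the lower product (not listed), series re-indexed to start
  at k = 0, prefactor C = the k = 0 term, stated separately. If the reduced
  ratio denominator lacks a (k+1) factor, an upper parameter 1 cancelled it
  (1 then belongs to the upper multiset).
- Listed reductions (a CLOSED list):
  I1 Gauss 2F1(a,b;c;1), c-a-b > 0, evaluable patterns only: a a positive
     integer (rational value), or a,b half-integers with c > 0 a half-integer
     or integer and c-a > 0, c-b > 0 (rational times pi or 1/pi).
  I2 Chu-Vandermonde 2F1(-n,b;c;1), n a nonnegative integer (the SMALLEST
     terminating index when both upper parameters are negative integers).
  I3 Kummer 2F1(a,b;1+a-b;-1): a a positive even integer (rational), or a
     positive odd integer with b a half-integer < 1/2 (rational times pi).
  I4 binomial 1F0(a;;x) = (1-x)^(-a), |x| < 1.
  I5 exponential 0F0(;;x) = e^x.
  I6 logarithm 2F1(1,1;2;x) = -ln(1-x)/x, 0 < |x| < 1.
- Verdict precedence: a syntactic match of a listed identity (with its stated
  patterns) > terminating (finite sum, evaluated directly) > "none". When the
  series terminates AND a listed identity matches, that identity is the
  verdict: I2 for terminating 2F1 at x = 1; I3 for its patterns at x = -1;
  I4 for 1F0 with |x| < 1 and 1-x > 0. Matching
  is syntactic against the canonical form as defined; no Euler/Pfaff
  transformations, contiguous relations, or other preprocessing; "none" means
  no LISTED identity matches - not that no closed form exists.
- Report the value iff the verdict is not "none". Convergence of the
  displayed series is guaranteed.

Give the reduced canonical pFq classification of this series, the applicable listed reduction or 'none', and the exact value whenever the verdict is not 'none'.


x = 1 here; the reduced form reads 2F1, upper {-3/2, -1/2}, lower {1/2}, C = -10/9. Verdict at x = 1: Gauss (I1, half-integer pattern) matches (x = 1; upper {-3/2, -1/2} half-integers, c = 1/2 in the evaluable pattern). Value: (-5/6) * pi.

Key observation: with t_0 = -10/9, the product of the first k integers (prefactor -10/9) is k!.
Consecutive-term ratio: r(k) = 1 * (k-3/2) (k-1/2) / [(k+1/2) (k+1)] - rational in k, leading ratio 1; with t_0 = -10/9, classification follows.


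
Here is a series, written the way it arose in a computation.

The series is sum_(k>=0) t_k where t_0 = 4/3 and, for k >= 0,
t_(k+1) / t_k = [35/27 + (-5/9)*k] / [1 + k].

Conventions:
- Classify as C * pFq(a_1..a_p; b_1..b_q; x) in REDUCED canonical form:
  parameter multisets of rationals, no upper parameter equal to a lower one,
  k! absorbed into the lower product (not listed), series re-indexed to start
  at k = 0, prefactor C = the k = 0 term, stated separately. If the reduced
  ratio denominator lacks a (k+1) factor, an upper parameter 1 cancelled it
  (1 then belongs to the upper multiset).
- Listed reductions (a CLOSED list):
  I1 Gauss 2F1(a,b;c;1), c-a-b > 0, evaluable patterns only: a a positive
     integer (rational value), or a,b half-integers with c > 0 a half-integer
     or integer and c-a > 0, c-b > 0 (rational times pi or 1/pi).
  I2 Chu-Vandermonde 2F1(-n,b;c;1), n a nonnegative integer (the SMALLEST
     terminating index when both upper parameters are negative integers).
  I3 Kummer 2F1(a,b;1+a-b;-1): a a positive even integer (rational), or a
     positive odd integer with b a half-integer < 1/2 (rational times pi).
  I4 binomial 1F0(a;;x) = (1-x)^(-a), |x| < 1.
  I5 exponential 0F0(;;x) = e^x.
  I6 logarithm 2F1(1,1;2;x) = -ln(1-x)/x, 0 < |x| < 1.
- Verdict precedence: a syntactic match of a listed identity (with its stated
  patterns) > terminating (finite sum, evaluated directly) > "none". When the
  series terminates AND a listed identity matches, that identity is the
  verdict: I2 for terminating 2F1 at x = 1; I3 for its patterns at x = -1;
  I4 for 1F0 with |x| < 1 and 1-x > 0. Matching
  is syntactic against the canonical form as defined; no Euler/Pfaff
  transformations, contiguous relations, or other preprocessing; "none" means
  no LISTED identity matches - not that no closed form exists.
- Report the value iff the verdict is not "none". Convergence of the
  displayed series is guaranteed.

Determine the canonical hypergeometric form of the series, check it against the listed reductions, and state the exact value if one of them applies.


Canonical form: C = 4/3 times 1F0 with upper {-7/3}, lower {-}, x = -5/9. Verdict at x = -5/9: the binomial series (I4) matches (the 1F0 binomial series: exponent 7/3, x = -5/9). Hence: (4/3) * (14/9)^(7/3).

Key step: t_0 = 4/3 here, and the expanded ratio factors over Q; prefactor 4/3, roots give parameters.
Term ratio: r(k) = (-5/9) * (k-7/3) / [(k+1)] - rational in k. x = (-5/9); t_0 = 4/3; negate the roots.


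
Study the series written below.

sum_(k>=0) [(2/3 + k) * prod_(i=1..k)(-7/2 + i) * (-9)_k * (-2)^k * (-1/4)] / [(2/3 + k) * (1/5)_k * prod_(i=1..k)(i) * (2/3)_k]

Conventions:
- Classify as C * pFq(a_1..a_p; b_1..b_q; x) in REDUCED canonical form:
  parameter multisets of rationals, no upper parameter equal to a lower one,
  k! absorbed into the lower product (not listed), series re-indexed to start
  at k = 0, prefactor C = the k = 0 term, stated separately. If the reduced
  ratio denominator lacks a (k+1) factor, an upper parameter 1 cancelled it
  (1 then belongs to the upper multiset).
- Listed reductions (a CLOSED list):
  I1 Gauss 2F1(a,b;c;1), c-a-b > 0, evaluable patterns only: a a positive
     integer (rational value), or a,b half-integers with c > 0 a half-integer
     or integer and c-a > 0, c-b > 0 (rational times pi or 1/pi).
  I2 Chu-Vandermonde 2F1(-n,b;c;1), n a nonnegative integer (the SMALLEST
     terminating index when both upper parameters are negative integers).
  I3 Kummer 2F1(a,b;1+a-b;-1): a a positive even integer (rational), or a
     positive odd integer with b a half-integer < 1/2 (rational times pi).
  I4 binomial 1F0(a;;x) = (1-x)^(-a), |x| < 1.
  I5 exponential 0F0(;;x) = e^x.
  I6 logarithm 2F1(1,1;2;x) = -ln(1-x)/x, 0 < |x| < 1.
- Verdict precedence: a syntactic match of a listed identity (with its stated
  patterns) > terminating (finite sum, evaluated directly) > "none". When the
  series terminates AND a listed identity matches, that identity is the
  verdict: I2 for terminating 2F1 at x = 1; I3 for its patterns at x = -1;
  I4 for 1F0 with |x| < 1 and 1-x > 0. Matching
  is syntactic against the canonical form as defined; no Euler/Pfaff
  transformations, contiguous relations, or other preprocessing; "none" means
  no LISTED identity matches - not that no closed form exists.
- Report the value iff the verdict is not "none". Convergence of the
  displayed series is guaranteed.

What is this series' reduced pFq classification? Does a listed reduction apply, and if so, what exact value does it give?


Key observation: with t_0 = -1/4, the product of the first k integers (C = -1/4) is k!.
Term ratio: r(k) = (-2) * (k-9) (k-5/2) / [(k+1/5) (k+2/3) (k+1)] - rational in k, leading ratio (-2); with t_0 = -1/4, classification follows.

Classification (C = -1/4): 2F2 with upper {-9, -5/2}, lower {1/5, 2/3}, argument x = -2. Verdict: terminating - no listed pattern fits, but -9 in the upper list cuts the series at k = 9; direct evaluation. Exact value: -3554600241560412353/18648003621158912.


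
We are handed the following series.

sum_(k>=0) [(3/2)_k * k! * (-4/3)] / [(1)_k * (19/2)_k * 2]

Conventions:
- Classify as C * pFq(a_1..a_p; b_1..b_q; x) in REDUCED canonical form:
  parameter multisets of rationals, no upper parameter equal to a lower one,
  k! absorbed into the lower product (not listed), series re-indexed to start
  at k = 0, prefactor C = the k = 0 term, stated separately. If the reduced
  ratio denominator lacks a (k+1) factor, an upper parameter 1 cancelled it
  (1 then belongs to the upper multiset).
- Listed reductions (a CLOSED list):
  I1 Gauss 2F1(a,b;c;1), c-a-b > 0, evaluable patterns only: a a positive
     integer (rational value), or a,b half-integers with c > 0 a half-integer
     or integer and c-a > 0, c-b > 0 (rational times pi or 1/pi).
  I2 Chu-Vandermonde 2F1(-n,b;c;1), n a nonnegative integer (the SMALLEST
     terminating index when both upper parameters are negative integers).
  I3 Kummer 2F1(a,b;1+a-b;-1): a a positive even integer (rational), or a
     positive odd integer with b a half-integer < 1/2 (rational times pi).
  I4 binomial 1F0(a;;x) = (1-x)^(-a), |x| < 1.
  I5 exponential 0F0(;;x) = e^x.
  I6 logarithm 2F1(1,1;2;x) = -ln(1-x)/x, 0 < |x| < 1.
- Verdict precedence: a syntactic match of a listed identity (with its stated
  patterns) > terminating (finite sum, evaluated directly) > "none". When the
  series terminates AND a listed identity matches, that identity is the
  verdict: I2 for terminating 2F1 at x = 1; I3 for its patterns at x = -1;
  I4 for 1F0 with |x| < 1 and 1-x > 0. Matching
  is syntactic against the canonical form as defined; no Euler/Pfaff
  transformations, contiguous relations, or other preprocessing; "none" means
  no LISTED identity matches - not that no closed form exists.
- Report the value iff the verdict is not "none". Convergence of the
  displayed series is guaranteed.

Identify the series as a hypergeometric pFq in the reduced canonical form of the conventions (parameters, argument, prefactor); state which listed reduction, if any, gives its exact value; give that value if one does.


The series (x = 1) is 2F1: upper {1, 3/2}, lower {19/2}, prefactor -2/3. Verdict: this is the Gauss summation I1 (x = 1: the Gamma ratio telescopes since c-a-b = 7 > 0 and a = 1 in Z>0). Value: -17/21.

The tell: x = 1 and the constant factors (prefactor -2/3) combine into one prefactor.
Adjacent-term ratio: r(k) = 1 * (k+1) (k+3/2) / [(k+19/2) (k+1)] ; factor over Q: parameters, x = 1, and C = -2/3.


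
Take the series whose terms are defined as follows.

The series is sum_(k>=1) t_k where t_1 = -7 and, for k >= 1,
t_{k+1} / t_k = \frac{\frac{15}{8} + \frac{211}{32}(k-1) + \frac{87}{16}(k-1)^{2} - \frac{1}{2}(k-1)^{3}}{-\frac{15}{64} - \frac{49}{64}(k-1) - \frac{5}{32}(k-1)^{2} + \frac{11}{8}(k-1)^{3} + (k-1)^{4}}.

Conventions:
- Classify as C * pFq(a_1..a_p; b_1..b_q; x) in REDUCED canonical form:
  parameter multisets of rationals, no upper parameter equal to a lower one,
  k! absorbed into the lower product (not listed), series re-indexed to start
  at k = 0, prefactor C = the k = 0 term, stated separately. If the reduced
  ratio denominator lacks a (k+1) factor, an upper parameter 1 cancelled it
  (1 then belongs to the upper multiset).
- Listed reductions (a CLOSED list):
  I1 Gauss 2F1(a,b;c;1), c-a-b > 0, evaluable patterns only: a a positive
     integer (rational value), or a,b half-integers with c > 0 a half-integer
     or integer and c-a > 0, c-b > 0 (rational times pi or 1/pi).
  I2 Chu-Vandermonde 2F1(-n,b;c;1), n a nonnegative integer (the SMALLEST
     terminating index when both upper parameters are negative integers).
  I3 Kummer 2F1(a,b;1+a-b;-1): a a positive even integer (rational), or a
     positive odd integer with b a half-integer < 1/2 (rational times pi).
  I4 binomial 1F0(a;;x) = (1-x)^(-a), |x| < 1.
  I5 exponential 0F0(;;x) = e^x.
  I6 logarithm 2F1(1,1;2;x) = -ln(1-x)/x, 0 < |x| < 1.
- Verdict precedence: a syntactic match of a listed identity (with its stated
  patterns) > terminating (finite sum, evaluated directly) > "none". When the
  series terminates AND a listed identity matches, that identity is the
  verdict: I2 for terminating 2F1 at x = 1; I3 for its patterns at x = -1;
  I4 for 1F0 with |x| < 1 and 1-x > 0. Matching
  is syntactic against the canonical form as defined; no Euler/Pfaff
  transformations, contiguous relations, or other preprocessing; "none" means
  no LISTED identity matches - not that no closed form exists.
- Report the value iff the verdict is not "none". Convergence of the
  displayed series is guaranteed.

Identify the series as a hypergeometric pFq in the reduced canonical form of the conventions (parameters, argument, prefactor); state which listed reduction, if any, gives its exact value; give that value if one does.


The tell: x = -\frac{1}{2} and roots of the ratio polynomials (prefactor -7) are the negated parameters.
Adjacent-term ratio: r(k) = -\frac{1}{2} * (k-12) / [(k-\frac{3}{4}) (k+1)] ; factor over Q: parameters, x = -\frac{1}{2}, and C = -7.

With C = -7: the canonical form is 1F1(-12; -\frac{3}{4}; -\frac{1}{2}). Verdict: terminating at k = 12: the factor (-12)_k kills every later term; summing the 13 survivors is exact. Hence: \frac{1307951333376197}{649702921725}.


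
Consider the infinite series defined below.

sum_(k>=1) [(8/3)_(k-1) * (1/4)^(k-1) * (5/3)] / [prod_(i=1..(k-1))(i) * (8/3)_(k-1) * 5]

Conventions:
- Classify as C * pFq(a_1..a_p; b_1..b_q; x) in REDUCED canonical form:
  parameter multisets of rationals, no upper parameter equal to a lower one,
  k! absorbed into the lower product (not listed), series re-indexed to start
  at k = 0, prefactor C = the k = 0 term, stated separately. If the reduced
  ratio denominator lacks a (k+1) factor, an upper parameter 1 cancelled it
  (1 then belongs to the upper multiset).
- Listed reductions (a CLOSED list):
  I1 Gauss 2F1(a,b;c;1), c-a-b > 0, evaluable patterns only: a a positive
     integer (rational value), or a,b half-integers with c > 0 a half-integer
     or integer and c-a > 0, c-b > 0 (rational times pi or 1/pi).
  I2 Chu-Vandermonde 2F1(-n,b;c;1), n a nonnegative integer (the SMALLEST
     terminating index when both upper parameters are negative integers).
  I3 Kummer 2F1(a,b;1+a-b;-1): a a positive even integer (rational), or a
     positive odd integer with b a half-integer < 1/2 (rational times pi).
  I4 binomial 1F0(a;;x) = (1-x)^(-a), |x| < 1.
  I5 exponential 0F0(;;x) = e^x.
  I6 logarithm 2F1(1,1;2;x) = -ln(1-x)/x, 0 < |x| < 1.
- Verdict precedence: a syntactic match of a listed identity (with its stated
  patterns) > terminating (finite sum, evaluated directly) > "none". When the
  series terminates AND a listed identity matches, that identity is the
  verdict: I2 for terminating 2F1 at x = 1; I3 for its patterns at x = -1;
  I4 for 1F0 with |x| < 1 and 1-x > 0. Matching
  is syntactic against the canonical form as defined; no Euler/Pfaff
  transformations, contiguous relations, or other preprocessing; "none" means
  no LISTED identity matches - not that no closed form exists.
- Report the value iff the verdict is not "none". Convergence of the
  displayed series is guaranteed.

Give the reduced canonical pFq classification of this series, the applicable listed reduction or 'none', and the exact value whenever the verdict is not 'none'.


At argument 1/4: a 0F0 with upper {-}, lower {-}, scaled by C = 1/3. Verdict: the exponential series (I5) matches (the 0F0 exponential series at x = 1/4). Its exact value is (1/3) * e^(1/4).

The tell: from the first term 1/3: the parameter 8/3 appears in both the upper and lower lists and cancels.
Adjacent-term ratio: r(k) = (1/4) * 1 / [(k+1)] ; factor over Q: parameters, x = (1/4), and C = 1/3.


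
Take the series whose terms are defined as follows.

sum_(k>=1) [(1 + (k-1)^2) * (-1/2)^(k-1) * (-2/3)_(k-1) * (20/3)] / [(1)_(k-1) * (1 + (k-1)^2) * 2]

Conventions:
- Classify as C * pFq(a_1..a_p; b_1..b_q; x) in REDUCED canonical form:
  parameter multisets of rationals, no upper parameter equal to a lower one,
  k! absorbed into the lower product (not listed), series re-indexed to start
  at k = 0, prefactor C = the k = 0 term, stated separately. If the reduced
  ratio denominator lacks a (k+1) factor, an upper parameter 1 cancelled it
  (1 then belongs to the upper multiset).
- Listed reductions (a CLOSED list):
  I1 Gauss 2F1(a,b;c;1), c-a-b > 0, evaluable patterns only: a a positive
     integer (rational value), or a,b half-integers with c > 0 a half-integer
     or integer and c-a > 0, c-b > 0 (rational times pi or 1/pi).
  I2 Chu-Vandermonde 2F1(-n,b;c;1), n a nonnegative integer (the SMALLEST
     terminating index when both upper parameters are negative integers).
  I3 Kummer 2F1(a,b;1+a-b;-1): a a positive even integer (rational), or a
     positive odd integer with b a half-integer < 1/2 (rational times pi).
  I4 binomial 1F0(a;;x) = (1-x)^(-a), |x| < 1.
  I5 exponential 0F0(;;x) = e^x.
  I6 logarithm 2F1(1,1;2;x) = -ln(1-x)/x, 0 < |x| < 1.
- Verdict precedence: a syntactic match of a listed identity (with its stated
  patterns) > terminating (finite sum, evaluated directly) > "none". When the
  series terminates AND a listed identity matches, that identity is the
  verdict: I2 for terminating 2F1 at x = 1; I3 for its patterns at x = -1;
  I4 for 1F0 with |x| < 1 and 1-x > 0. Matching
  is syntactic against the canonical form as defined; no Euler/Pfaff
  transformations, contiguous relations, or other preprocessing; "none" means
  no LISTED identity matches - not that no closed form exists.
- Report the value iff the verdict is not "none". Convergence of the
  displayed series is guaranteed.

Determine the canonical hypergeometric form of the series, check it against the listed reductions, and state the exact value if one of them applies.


The series (x = -1/2) is 1F0: upper {-2/3}, lower {-}, prefactor 10/3. Verdict (x = -1/2): binomial (I4) applies (the 1F0 binomial series: exponent 2/3, x = -1/2). Exact value: (10/3) * (3/2)^(2/3).

First insight: x = (-1/2) and striking the common factor k^2 + 1 reduces the term (C = 10/3, x = -1/2).
Adjacent-term ratio: r(k) = (-1/2) * (k-2/3) / [(k+1)] - rational; roots negated = parameters, x = (-1/2), C = 10/3.


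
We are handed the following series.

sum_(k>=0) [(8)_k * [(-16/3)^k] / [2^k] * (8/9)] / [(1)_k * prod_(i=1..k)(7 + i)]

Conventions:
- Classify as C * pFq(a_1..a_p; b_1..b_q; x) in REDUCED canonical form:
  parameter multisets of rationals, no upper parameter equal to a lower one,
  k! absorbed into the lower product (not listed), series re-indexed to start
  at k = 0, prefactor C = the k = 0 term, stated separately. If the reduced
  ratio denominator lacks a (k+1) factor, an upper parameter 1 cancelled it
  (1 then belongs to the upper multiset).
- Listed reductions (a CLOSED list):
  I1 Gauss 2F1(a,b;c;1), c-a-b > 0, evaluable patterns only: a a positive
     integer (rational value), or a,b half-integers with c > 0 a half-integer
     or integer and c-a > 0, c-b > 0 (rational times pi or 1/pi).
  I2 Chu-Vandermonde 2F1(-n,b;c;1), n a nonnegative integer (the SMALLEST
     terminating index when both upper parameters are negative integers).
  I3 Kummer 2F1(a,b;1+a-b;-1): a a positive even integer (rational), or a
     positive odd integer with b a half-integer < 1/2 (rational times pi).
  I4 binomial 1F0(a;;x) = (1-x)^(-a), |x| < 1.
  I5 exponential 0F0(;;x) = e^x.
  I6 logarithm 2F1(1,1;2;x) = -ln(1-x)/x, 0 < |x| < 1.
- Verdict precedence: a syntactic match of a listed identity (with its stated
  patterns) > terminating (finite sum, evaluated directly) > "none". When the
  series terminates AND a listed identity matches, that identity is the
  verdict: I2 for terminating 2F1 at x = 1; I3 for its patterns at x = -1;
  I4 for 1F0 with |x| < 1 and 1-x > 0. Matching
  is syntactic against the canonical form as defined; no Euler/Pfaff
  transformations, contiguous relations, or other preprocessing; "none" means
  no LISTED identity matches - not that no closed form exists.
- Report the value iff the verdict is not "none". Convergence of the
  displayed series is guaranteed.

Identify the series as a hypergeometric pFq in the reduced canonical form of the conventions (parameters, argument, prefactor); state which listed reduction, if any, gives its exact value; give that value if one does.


Reduced: x = -8/3, 0F0, upper = {-}, lower = {-}, C = 8/9. Verdict (x = -8/3): the exponential series (I5) applies (the 0F0 exponential series at x = -8/3). Exact value: (8/9) * e^(-8/3).

First insight: t_0 = 8/9 here, and the two k-th powers (prefactor 8/9) combine into one argument.
Term ratio: r(k) = (-8/3) * 1 / [(k+1)] - rational in k, leading ratio (-8/3); with t_0 = 8/9, classification follows.


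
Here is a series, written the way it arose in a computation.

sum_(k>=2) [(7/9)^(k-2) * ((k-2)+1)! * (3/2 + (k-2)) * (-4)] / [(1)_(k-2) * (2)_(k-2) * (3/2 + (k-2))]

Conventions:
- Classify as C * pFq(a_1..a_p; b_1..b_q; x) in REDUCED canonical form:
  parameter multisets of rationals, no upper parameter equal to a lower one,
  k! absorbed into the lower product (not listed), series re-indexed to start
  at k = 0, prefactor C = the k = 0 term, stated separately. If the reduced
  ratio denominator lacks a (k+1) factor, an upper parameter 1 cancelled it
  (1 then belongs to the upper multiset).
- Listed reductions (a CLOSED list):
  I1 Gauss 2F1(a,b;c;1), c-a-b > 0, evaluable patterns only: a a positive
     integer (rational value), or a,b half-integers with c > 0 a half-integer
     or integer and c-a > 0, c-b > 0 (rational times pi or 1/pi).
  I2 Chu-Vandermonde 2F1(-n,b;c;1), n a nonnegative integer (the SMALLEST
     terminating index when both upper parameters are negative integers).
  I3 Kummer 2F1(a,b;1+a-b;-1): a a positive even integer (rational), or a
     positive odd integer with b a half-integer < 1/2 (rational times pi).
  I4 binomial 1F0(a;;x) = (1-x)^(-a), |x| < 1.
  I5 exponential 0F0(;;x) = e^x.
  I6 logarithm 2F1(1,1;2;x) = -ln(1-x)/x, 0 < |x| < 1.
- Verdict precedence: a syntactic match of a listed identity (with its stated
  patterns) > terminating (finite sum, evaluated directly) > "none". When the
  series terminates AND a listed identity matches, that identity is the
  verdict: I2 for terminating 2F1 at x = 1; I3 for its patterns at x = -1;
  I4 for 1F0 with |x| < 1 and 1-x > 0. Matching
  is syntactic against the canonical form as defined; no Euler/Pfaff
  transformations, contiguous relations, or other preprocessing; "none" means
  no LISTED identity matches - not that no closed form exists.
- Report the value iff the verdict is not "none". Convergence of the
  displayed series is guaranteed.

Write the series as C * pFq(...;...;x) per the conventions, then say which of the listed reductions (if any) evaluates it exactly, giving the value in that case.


x = 7/9 here; the reduced form reads 0F0, upper {-}, lower {-}, C = -4. Verdict at x = 7/9: the I5 exponential reduction matches (the 0F0 exponential series at x = 7/9). Hence: (-4) * e^(7/9).

The tell: with t_0 = -4, the factorial ratio (C = -4) (k+a-1)!/(a-1)! is a rising factorial (a)_k.
Term ratio: r(k) = (7/9) * 1 / [(k+1)] - poly over poly, x = (7/9) from leading terms; C = -4 at k = 0.


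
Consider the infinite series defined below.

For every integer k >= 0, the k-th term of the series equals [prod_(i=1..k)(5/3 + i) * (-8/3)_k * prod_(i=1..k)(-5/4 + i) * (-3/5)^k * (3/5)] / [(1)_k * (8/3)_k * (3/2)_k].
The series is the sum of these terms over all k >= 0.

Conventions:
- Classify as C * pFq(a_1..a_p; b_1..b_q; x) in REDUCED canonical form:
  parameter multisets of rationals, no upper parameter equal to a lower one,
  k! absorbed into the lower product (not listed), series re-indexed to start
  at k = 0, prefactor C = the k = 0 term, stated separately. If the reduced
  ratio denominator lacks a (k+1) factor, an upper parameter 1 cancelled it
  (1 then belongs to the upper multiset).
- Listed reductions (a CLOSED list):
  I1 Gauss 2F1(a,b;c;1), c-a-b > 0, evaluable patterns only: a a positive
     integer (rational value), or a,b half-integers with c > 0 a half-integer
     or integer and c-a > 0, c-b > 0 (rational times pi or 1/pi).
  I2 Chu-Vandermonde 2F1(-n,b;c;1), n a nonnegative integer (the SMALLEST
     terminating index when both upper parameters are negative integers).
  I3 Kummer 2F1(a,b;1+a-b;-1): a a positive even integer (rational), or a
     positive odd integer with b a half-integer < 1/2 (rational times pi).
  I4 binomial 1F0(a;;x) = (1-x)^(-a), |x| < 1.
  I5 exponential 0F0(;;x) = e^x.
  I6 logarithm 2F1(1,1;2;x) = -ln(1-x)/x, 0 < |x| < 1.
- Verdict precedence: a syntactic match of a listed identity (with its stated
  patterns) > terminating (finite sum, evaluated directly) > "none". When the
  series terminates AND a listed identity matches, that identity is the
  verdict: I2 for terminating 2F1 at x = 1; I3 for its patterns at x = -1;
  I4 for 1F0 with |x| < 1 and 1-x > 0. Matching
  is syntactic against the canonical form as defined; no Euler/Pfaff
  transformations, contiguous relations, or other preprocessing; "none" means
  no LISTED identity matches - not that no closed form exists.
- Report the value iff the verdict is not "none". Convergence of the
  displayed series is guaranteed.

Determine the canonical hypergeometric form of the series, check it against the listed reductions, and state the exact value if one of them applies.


This is 3/5 * 2F1(-8/3, -1/4; 3/2; -3/5) in reduced canonical form. Verdict: none. No listed pattern accepts 2F1(-8/3, -1/4; 3/2; -3/5).

Key step: with t_0 = 3/5, the running product (C = 3/5, x = -3/5) telescopes to a rising factorial.
Term ratio: r(k) = (-3/5) * (k-8/3) (k-1/4) / [(k+3/2) (k+1)] - rational in k, leading ratio (-3/5); with t_0 = 3/5, classification follows.


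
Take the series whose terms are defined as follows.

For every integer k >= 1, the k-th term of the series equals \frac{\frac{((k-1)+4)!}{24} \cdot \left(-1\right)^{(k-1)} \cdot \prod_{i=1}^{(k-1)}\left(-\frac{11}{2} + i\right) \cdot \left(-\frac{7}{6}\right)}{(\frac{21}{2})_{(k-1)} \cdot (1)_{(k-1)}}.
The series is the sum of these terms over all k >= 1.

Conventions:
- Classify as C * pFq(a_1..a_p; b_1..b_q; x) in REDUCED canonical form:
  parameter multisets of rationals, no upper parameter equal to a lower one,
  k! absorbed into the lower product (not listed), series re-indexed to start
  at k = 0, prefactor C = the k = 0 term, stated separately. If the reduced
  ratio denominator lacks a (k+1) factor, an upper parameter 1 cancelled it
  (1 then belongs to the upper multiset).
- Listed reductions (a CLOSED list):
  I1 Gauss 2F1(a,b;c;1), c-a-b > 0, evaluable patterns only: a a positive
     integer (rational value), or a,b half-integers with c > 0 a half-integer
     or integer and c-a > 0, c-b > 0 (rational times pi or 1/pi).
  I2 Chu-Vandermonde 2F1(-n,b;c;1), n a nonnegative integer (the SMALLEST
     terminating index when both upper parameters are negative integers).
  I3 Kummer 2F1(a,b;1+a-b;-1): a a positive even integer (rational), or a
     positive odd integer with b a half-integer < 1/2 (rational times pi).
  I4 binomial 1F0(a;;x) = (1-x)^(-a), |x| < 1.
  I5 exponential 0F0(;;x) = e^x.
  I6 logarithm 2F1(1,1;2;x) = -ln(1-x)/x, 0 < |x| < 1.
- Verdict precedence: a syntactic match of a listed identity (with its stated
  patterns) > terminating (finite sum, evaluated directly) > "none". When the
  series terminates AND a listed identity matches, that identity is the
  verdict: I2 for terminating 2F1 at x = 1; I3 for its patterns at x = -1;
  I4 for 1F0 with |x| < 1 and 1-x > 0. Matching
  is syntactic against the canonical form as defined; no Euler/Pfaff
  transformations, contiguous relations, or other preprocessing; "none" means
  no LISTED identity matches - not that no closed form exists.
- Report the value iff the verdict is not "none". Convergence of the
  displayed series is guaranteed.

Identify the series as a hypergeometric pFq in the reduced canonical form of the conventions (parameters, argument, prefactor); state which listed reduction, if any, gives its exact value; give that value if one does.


The series (x = -1) is 2F1: upper {-\frac{9}{2}, 5}, lower {\frac{21}{2}}, prefactor -\frac{7}{6}. Verdict at x = -1: Kummer (I3) matches (x = -1; c = \frac{21}{2} equals 1+a-b for upper {-\frac{9}{2}, 5}: listed pattern). Sum: \left(-\frac{4849845}{2097152}\right) \cdot \pi.

First insight: from the first term -\frac{7}{6}: (1)_k (C = -7/6) is k! itself.
Consecutive-term ratio: r(k) = -1 * (k-\frac{9}{2}) (k+5) / [(k+\frac{21}{2}) (k+1)] - poly over poly, x = -1 from leading terms; C = -\frac{7}{6} at k = 0.


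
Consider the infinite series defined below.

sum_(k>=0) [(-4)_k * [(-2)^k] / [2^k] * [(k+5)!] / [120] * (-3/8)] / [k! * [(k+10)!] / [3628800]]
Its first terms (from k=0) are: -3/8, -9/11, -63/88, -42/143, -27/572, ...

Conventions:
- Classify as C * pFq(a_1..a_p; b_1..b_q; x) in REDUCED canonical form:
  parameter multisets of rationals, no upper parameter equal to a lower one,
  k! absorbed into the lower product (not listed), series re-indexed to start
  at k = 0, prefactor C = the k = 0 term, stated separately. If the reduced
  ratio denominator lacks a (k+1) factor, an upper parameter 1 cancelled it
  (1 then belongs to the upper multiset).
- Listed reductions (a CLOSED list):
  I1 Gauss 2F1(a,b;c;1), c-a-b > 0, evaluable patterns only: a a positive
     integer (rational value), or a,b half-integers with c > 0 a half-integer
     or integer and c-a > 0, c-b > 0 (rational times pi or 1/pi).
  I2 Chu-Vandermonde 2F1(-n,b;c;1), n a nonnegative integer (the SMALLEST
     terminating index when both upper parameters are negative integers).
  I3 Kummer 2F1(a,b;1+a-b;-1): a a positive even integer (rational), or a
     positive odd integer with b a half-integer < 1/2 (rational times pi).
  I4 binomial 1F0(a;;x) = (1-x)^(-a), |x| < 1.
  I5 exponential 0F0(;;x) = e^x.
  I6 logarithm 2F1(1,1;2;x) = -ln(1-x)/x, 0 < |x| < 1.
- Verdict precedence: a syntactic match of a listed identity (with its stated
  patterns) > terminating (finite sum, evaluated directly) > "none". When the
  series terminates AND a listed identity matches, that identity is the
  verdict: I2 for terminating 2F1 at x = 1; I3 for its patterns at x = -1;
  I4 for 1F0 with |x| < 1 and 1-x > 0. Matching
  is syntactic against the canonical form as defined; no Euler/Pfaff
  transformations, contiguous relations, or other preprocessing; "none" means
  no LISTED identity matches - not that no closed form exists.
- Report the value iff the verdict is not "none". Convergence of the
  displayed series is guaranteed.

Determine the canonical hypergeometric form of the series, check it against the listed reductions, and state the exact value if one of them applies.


Key observation: t_0 = -3/8 here, and the denominator's factorial ratio (C = -3/8) is a lower Pochhammer.
Adjacent-term ratio: r(k) = (-1) * (k-4) (k+6) / [(k+11) (k+1)] - rational; roots negated = parameters, x = (-1), C = -3/8.

With C = -3/8: the canonical form is 2F1(-4, 6; 11; -1). Verdict: this is Kummer's theorem (I3) (x = -1; c = 11 equals 1+a-b for upper {-4, 6}: listed pattern). Its exact value is -9/4.


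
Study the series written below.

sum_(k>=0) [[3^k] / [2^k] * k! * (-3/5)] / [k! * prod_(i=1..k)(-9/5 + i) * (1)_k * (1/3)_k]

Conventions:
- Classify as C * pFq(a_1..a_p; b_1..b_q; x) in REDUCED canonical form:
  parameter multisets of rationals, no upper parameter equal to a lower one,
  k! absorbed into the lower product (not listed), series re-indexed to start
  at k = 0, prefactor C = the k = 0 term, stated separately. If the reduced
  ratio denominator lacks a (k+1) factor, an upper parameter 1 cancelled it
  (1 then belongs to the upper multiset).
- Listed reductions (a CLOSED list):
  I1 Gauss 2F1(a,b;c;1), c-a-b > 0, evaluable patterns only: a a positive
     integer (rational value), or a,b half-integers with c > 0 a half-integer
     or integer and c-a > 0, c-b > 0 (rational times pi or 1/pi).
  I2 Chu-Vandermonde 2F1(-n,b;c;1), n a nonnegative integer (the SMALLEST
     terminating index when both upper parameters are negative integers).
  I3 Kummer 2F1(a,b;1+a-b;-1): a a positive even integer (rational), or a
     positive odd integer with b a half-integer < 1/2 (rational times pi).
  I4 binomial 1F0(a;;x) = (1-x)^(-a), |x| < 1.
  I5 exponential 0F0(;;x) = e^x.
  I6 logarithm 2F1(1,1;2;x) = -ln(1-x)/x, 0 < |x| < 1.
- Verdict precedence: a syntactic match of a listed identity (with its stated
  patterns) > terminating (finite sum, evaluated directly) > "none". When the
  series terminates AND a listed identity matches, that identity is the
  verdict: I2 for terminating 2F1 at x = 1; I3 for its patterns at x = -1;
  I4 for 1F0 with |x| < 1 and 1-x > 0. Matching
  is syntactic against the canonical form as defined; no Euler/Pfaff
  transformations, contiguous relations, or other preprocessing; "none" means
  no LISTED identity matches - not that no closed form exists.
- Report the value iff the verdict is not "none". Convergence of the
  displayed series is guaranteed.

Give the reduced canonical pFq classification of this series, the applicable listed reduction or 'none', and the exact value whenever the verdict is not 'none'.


At argument 3/2: a 0F2 with upper {-}, lower {-4/5, 1/3}, scaled by C = -3/5. Verdict: none. Every listed pattern misses the 0F2 form at 3/2, upper {-}.

The tell: x = (3/2) and the lower running product (prefactor -3/5) is a rising factorial.
Ratio: r(k) = (3/2) * 1 / [(k-4/5) (k+1/3) (k+1)] - rational in k. x = (3/2); t_0 = -3/5; negate the roots.


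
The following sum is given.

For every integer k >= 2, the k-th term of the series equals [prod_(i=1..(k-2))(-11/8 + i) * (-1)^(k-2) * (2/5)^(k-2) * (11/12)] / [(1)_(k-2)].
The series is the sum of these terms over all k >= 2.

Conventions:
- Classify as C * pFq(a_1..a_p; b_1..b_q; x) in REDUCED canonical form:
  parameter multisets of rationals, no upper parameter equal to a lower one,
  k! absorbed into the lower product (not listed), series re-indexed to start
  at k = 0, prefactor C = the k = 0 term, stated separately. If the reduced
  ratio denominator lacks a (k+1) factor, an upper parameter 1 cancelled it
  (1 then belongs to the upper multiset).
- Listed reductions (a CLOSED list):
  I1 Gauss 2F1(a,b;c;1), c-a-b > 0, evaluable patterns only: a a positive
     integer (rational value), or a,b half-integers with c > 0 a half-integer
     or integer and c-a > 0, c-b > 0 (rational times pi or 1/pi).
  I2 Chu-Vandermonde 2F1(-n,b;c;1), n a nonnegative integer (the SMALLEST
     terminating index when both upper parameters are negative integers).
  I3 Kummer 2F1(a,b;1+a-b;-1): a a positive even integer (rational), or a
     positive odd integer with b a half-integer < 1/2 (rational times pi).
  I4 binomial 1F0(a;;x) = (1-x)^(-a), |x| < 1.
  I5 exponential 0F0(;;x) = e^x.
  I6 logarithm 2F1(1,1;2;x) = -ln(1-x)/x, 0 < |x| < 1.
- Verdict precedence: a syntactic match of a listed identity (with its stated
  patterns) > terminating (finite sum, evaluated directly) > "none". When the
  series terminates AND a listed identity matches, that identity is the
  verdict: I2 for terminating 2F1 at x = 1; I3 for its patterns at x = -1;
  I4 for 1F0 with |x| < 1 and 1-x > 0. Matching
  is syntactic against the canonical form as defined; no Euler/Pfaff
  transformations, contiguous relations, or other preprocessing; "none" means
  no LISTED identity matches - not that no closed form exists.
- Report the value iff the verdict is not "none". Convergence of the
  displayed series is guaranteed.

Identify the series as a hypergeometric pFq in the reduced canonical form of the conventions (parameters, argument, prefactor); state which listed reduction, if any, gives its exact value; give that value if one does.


Reduced: x = -2/5, 1F0, upper = {-3/8}, lower = {-}, C = 11/12. Verdict at x = -2/5: the I4 binomial reduction matches (the 1F0 binomial series: exponent 3/8, x = -2/5). Value: (11/12) * (7/5)^(3/8).

First insight: t_0 = 11/12 here, and the running product (prefactor 11/12) telescopes to a rising factorial.
Ratio: r(k) = (-2/5) * (k-3/8) / [(k+1)] - rational in k, leading ratio (-2/5); with t_0 = 11/12, classification follows.
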